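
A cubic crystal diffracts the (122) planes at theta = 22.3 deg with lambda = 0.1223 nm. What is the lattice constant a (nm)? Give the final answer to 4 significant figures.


d = lambda / (2*sin(theta))
d = 0.1223 / (2*sin(22.3 deg))
d = 0.161152 nm
a = d * sqrt(h^2+k^2+l^2) = 0.161152 * sqrt(9)
a = 0.4835 nm


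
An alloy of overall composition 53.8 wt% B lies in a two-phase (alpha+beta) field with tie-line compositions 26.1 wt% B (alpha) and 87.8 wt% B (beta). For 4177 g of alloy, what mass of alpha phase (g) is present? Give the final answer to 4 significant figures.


f_alpha = (C_beta - C0) / (C_beta - C_alpha)
f_alpha = (87.8 - 53.8) / (87.8 - 26.1) = 0.551053
m_alpha = f_alpha * m_total = 0.551053 * 4177 = 2302 g


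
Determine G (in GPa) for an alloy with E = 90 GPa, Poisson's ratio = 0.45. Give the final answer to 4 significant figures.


G = E / (2*(1+nu))
G = 90 / (2*(1+0.45))
G = 31.03 GPa


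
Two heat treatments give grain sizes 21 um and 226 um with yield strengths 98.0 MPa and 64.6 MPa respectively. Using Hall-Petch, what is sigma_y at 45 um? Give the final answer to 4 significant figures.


sigma_y = sigma0 + k / sqrt(d)
1/sqrt(d1) = 1/sqrt(2.1e-05) = 218.218;  1/sqrt(d2) = 66.519
k = (sigma1 - sigma2) / (1/sqrt(d1) - 1/sqrt(d2)) = (98.0 - 64.6) / (218.218 - 66.519) = 0.220173 MPa*m^0.5
sigma0 = sigma1 - k/sqrt(d1) = 98.0 - 0.220173*218.218 = 49.9543 MPa
sigma_y(d3) = 49.9543 + 0.220173 / sqrt(4.5e-05) = 82.78 MPa


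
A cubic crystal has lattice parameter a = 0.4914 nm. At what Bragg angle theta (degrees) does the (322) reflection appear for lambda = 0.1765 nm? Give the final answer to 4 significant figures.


d = a / sqrt(h^2+k^2+l^2)
d = 0.4914 / sqrt(17) = 0.119182 nm
lambda = 2*d*sin(theta)  =>  sin(theta) = lambda / (2*d)
sin(theta) = 0.1765 / (2 * 0.119182) = 0.740464
theta = 47.77 deg


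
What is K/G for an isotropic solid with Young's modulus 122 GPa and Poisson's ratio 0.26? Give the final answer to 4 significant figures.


G = E / (2*(1+nu))
G = 122 / (2*(1+0.26)) = 48.4127 GPa
K = E / (3*(1-2*nu))
K = 122 / (3*(1-2*0.26)) = 84.7222 GPa
K/G = 84.7222 / 48.4127 = 1.75


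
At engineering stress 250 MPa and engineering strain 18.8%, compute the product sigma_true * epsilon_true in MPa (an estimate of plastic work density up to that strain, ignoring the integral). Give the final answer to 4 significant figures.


sigma_true = sigma_eng * (1 + epsilon_eng)
sigma_true = 250 * (1 + 0.188) = 297 MPa
epsilon_true = ln(1 + epsilon_eng)
epsilon_true = ln(1 + 0.188) = 0.172271
sigma_true * epsilon_true = 297 * 0.172271 = 51.16 MPa


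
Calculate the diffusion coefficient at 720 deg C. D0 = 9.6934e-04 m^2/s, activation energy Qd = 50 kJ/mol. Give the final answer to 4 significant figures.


D = D0 * exp(-Qd / (R*T))
T = 993.15 K
D = 9.6934e-04 * exp(-50e3 / (8.314 * 993.15))
D = 2.273e-06 m^2/s


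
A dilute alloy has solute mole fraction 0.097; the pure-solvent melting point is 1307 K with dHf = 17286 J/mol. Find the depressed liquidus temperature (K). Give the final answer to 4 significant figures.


dT = R*Tm^2*x / dHf
dT = 8.314 * 1307^2 * 0.097 / 17286
dT = 79.6963 K
T_new = 1307 - 79.6963 = 1227 K


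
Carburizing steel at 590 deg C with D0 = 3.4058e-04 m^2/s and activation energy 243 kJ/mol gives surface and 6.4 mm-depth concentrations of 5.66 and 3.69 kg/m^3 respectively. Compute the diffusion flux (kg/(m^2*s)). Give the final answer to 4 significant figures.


Step 1: D = D0 * exp(-Qd/(R*T))
T = 590 + 273.15 = 863.15 K
D = 3.4058e-04 * exp(-243e3 / (8.314 * 863.15)) = 6.70237e-19 m^2/s
Step 2: J = D * (C1 - C2) / dx
J = 6.70237e-19 * (5.66 - 3.69) / 6.4e-03
J = 2.063e-16 kg/(m^2*s)


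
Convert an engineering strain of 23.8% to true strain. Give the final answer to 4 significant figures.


epsilon_true = ln(1 + epsilon_eng)
epsilon_true = ln(1 + 0.238)
epsilon_true = 0.2135


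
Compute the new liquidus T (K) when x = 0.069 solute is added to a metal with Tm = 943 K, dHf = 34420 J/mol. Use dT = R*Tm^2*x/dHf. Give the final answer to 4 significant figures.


dT = R*Tm^2*x / dHf
dT = 8.314 * 943^2 * 0.069 / 34420
dT = 14.8208 K
T_new = 943 - 14.8208 = 928.2 K


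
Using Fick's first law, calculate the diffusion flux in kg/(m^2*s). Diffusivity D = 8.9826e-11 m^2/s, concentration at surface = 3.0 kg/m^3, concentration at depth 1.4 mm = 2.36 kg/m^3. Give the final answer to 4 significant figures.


J = -D * (dC/dx) = D * (C1 - C2) / dx
J = 8.9826e-11 * (3.0 - 2.36) / 1.4e-03
J = 4.106e-08 kg/(m^2*s)


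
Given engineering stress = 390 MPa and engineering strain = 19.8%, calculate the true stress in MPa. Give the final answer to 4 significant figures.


sigma_true = sigma_eng * (1 + epsilon_eng)
sigma_true = 390 * (1 + 0.198)
sigma_true = 467.2 MPa


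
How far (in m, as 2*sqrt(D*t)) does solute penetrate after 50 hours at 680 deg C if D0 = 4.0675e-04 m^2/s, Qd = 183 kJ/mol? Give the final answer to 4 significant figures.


Step 1: D = D0 * exp(-Qd/(R*T))
T = 953.15 K
D = 4.0675e-04 * exp(-183e3 / (8.314 * 953.15)) = 3.80345e-14 m^2/s
Step 2: L = 2*sqrt(D*t)
t = 50 h = 180000 s
L = 2*sqrt(3.80345e-14 * 180000) = 1.655e-04 m


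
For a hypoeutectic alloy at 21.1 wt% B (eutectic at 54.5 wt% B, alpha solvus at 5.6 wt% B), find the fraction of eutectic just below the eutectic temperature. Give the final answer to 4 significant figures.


f_primary = (C_e - C0) / (C_e - C_alpha_max)
f_primary = (54.5 - 21.1) / (54.5 - 5.6)
f_primary = 0.683027
f_eutectic = 1 - 0.683027 = 0.317


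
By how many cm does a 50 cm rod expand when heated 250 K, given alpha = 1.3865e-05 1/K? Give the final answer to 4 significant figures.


dL = L0 * alpha * dT
dL = 50 * 1.3865e-05 * 250
dL = 0.1733 cm


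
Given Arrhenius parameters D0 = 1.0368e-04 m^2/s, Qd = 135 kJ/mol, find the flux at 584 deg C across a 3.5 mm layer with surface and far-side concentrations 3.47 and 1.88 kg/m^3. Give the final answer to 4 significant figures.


Step 1: D = D0 * exp(-Qd/(R*T))
T = 584 + 273.15 = 857.15 K
D = 1.0368e-04 * exp(-135e3 / (8.314 * 857.15)) = 6.14484e-13 m^2/s
Step 2: J = D * (C1 - C2) / dx
J = 6.14484e-13 * (3.47 - 1.88) / 3.5e-03
J = 2.792e-10 kg/(m^2*s)


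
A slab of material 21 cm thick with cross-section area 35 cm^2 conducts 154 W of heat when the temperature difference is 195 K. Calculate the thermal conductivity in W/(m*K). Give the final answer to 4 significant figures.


k = Q*L / (A*dT)
L = 0.21 m, A = 3.5e-03 m^2
k = 154 * 0.21 / (3.5e-03 * 195)
k = 47.38 W/(m*K)


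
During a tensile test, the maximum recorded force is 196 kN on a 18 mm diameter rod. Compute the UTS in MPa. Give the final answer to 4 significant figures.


A0 = pi*(d/2)^2 = pi*(18/2)^2 = 254.469 mm^2
UTS = F_max / A0 = 196*1000 / 254.469
UTS = 770.2 MPa


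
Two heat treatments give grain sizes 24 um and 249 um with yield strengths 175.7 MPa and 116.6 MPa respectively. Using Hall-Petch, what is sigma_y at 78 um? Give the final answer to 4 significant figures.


sigma_y = sigma0 + k / sqrt(d)
1/sqrt(d1) = 1/sqrt(2.4e-05) = 204.124;  1/sqrt(d2) = 63.3724
k = (sigma1 - sigma2) / (1/sqrt(d1) - 1/sqrt(d2)) = (175.7 - 116.6) / (204.124 - 63.3724) = 0.419888 MPa*m^0.5
sigma0 = sigma1 - k/sqrt(d1) = 175.7 - 0.419888*204.124 = 89.9907 MPa
sigma_y(d3) = 89.9907 + 0.419888 / sqrt(7.8e-05) = 137.5 MPa


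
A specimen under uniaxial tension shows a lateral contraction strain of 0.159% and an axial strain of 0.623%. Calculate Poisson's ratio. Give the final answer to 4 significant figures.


nu = -epsilon_lat / epsilon_axial
Lateral strain is contraction (negative), so using magnitudes:
nu = 0.159 / 0.623
nu = 0.2552


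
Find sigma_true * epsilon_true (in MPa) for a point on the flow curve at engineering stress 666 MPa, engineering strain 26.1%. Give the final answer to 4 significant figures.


sigma_true = sigma_eng * (1 + epsilon_eng)
sigma_true = 666 * (1 + 0.261) = 839.826 MPa
epsilon_true = ln(1 + epsilon_eng)
epsilon_true = ln(1 + 0.261) = 0.231905
sigma_true * epsilon_true = 839.826 * 0.231905 = 194.8 MPa


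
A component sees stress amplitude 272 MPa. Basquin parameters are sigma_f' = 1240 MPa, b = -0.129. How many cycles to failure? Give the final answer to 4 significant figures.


sigma_a = sigma_f' * (2*Nf)^b
2*Nf = (sigma_a / sigma_f')^(1/b)
2*Nf = (272 / 1240)^(1/-0.129)
2*Nf = 128052
Nf = 64030 cycles


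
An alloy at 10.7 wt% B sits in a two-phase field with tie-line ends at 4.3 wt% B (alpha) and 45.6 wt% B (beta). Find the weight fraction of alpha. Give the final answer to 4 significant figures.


f_alpha = (C_beta - C0) / (C_beta - C_alpha)
f_alpha = (45.6 - 10.7) / (45.6 - 4.3)
f_alpha = 0.845


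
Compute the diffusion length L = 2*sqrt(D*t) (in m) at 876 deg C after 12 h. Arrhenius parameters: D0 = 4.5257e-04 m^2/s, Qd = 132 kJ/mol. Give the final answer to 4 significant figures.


Step 1: D = D0 * exp(-Qd/(R*T))
T = 1149.15 K
D = 4.5257e-04 * exp(-132e3 / (8.314 * 1149.15)) = 4.52279e-10 m^2/s
Step 2: L = 2*sqrt(D*t)
t = 12 h = 43200 s
L = 2*sqrt(4.52279e-10 * 43200) = 8.84e-03 m


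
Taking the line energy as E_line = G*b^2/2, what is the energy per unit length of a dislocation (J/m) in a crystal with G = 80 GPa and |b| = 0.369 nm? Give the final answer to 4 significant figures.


E = G*b^2/2
b = 0.369 nm = 3.69e-10 m
G = 80 GPa = 8e+10 Pa
E = 0.5 * 8e+10 * (3.69e-10)^2
E = 5.446e-09 J/m


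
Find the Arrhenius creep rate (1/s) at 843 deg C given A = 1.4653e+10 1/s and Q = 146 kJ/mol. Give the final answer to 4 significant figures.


rate = A * exp(-Q / (R*T))
T = 843 + 273.15 = 1116.15 K
rate = 1.4653e+10 * exp(-146e3 / (8.314 * 1116.15))
rate = 2153 1/s


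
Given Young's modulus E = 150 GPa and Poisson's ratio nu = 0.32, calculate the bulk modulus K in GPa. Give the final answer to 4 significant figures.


K = E / (3*(1-2*nu))
K = 150 / (3*(1-2*0.32))
K = 138.9 GPa


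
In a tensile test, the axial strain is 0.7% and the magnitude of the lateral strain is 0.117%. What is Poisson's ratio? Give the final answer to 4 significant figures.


nu = -epsilon_lat / epsilon_axial
Lateral strain is contraction (negative), so using magnitudes:
nu = 0.117 / 0.7
nu = 0.1671


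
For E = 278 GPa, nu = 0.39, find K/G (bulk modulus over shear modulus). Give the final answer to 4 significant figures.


G = E / (2*(1+nu))
G = 278 / (2*(1+0.39)) = 100 GPa
K = E / (3*(1-2*nu))
K = 278 / (3*(1-2*0.39)) = 421.212 GPa
K/G = 421.212 / 100 = 4.212


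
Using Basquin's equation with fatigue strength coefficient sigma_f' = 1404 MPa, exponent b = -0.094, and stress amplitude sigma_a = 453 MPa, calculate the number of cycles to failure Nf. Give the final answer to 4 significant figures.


sigma_a = sigma_f' * (2*Nf)^b
2*Nf = (sigma_a / sigma_f')^(1/b)
2*Nf = (453 / 1404)^(1/-0.094)
2*Nf = 168370
Nf = 84190 cycles


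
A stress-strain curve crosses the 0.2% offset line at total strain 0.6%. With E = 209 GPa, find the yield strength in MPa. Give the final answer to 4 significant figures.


Offset strain = 0.002
Elastic strain at yield = total_strain - offset = 6e-03 - 0.002 = 4e-03
sigma_y = E * elastic_strain = 209000 * 4e-03
sigma_y = 836 MPa


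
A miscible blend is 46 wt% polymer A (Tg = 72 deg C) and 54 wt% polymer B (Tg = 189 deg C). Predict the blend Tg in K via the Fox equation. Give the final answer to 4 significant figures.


1/Tg = w1/Tg1 + w2/Tg2 (in Kelvin)
Tg1 = 345.15 K, Tg2 = 462.15 K
1/Tg = 0.46/345.15 + 0.54/462.15
Tg = 399.8 K


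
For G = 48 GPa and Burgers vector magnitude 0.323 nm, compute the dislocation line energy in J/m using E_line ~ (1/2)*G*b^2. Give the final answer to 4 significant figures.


E = G*b^2/2
b = 0.323 nm = 3.23e-10 m
G = 48 GPa = 4.8e+10 Pa
E = 0.5 * 4.8e+10 * (3.23e-10)^2
E = 2.504e-09 J/m


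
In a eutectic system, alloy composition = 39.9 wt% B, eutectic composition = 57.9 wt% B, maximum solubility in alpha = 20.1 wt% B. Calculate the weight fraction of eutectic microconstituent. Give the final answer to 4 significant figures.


f_primary = (C_e - C0) / (C_e - C_alpha_max)
f_primary = (57.9 - 39.9) / (57.9 - 20.1)
f_primary = 0.47619
f_eutectic = 1 - 0.47619 = 0.5238


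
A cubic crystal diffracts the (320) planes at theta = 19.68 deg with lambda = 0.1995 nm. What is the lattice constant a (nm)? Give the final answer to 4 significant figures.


d = lambda / (2*sin(theta))
d = 0.1995 / (2*sin(19.68 deg))
d = 0.296199 nm
a = d * sqrt(h^2+k^2+l^2) = 0.296199 * sqrt(13)
a = 1.068 nm


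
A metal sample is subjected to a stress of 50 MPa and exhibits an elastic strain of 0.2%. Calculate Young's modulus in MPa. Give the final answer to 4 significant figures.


E = sigma / epsilon
epsilon = 0.2% = 2e-03
E = 50 / 2e-03
E = 25000 MPa


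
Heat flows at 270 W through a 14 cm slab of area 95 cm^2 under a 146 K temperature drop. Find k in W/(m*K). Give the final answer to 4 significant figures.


k = Q*L / (A*dT)
L = 0.14 m, A = 9.5e-03 m^2
k = 270 * 0.14 / (9.5e-03 * 146)
k = 27.25 W/(m*K)


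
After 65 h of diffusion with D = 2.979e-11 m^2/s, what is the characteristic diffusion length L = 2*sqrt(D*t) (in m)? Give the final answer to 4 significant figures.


t = 65 hr = 234000 s
Diffusion length = 2*sqrt(D*t)
= 2*sqrt(2.979e-11 * 234000)
= 5.28e-03 m


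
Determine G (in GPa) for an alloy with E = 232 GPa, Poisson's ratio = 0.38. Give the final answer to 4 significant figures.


G = E / (2*(1+nu))
G = 232 / (2*(1+0.38))
G = 84.06 GPa


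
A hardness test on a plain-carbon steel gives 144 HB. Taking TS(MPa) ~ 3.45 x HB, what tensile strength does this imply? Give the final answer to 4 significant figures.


TS (MPa) = 3.45 * HB
TS = 3.45 * 144
TS = 496.8 MPa


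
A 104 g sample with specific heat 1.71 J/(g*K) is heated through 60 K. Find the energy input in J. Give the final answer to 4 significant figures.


Q = m * cp * dT
Q = 104 * 1.71 * 60
Q = 10670 J


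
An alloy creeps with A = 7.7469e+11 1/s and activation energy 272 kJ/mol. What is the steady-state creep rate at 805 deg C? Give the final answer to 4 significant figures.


rate = A * exp(-Q / (R*T))
T = 805 + 273.15 = 1078.15 K
rate = 7.7469e+11 * exp(-272e3 / (8.314 * 1078.15))
rate = 0.05137 1/s


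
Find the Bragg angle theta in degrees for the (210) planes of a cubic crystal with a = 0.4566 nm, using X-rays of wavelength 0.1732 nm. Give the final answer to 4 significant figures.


d = a / sqrt(h^2+k^2+l^2)
d = 0.4566 / sqrt(5) = 0.204198 nm
lambda = 2*d*sin(theta)  =>  sin(theta) = lambda / (2*d)
sin(theta) = 0.1732 / (2 * 0.204198) = 0.424099
theta = 25.09 deg


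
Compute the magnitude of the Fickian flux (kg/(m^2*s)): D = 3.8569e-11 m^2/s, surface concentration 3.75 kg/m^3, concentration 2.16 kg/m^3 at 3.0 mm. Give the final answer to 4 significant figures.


J = -D * (dC/dx) = D * (C1 - C2) / dx
J = 3.8569e-11 * (3.75 - 2.16) / 3e-03
J = 2.044e-08 kg/(m^2*s)


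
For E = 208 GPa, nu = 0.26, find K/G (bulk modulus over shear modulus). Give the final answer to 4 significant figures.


G = E / (2*(1+nu))
G = 208 / (2*(1+0.26)) = 82.5397 GPa
K = E / (3*(1-2*nu))
K = 208 / (3*(1-2*0.26)) = 144.444 GPa
K/G = 144.444 / 82.5397 = 1.75


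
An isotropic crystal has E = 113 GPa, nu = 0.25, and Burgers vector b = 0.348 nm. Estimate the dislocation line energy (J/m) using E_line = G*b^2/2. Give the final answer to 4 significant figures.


Step 1: G = E / (2*(1+nu))
G = 113 / (2*(1+0.25)) = 45.2 GPa = 4.52e+10 Pa
Step 2: E_line = G*b^2/2
b = 0.348 nm = 3.48e-10 m
E_line = 0.5 * 4.52e+10 * (3.48e-10)^2 = 2.737e-09 J/m


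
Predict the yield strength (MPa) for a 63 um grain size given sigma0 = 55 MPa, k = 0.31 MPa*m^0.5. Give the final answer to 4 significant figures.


sigma_y = sigma0 + k / sqrt(d)
d = 63 um = 6.3e-05 m
sigma_y = 55 + 0.31 / sqrt(6.3e-05)
sigma_y = 94.06 MPa


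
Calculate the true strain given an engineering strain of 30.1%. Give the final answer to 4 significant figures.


epsilon_true = ln(1 + epsilon_eng)
epsilon_true = ln(1 + 0.301)
epsilon_true = 0.2631


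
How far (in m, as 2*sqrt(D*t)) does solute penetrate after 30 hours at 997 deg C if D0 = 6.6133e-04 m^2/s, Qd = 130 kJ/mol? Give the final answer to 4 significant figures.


Step 1: D = D0 * exp(-Qd/(R*T))
T = 1270.15 K
D = 6.6133e-04 * exp(-130e3 / (8.314 * 1270.15)) = 2.97854e-09 m^2/s
Step 2: L = 2*sqrt(D*t)
t = 30 h = 108000 s
L = 2*sqrt(2.97854e-09 * 108000) = 0.03587 m


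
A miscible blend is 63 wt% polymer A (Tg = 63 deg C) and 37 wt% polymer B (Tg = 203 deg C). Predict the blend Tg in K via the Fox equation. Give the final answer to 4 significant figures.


1/Tg = w1/Tg1 + w2/Tg2 (in Kelvin)
Tg1 = 336.15 K, Tg2 = 476.15 K
1/Tg = 0.63/336.15 + 0.37/476.15
Tg = 377.2 K


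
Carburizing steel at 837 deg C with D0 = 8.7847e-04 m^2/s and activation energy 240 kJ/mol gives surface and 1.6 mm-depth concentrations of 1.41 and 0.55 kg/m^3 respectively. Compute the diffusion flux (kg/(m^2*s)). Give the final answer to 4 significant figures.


Step 1: D = D0 * exp(-Qd/(R*T))
T = 837 + 273.15 = 1110.15 K
D = 8.7847e-04 * exp(-240e3 / (8.314 * 1110.15)) = 4.47578e-15 m^2/s
Step 2: J = D * (C1 - C2) / dx
J = 4.47578e-15 * (1.41 - 0.55) / 1.6e-03
J = 2.406e-12 kg/(m^2*s)


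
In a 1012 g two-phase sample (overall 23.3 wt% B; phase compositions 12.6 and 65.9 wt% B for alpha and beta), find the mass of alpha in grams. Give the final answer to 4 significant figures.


f_alpha = (C_beta - C0) / (C_beta - C_alpha)
f_alpha = (65.9 - 23.3) / (65.9 - 12.6) = 0.79925
m_alpha = f_alpha * m_total = 0.79925 * 1012 = 808.8 g


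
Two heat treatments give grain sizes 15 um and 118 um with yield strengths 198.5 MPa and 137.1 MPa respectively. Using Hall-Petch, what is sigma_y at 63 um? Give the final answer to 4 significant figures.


sigma_y = sigma0 + k / sqrt(d)
1/sqrt(d1) = 1/sqrt(1.5e-05) = 258.199;  1/sqrt(d2) = 92.0575
k = (sigma1 - sigma2) / (1/sqrt(d1) - 1/sqrt(d2)) = (198.5 - 137.1) / (258.199 - 92.0575) = 0.369565 MPa*m^0.5
sigma0 = sigma1 - k/sqrt(d1) = 198.5 - 0.369565*258.199 = 103.079 MPa
sigma_y(d3) = 103.079 + 0.369565 / sqrt(6.3e-05) = 149.6 MPa


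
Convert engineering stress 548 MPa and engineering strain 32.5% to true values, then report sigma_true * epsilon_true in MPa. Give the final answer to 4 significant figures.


sigma_true = sigma_eng * (1 + epsilon_eng)
sigma_true = 548 * (1 + 0.325) = 726.1 MPa
epsilon_true = ln(1 + epsilon_eng)
epsilon_true = ln(1 + 0.325) = 0.281412
sigma_true * epsilon_true = 726.1 * 0.281412 = 204.3 MPa


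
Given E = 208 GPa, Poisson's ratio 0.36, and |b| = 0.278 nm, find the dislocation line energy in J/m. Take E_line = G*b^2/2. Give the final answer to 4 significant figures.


Step 1: G = E / (2*(1+nu))
G = 208 / (2*(1+0.36)) = 76.4706 GPa = 7.64706e+10 Pa
Step 2: E_line = G*b^2/2
b = 0.278 nm = 2.78e-10 m
E_line = 0.5 * 7.64706e+10 * (2.78e-10)^2 = 2.955e-09 J/m


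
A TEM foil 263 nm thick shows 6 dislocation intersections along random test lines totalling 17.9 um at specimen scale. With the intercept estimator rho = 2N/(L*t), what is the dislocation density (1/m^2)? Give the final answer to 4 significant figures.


rho = 2N / (L * t)
L = 17.9 um = 1.79e-05 m, t = 263 nm = 2.63e-07 m
rho = 2 * 6 / (1.79e-05 * 2.63e-07)
rho = 2.549e+12 1/m^2


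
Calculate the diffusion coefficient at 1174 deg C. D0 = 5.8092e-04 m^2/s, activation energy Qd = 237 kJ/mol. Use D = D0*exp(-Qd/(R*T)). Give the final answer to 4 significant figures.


D = D0 * exp(-Qd / (R*T))
T = 1447.15 K
D = 5.8092e-04 * exp(-237e3 / (8.314 * 1447.15))
D = 1.619e-12 m^2/s


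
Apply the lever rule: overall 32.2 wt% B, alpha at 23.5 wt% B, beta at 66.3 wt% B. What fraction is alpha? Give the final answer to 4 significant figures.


f_alpha = (C_beta - C0) / (C_beta - C_alpha)
f_alpha = (66.3 - 32.2) / (66.3 - 23.5)
f_alpha = 0.7967


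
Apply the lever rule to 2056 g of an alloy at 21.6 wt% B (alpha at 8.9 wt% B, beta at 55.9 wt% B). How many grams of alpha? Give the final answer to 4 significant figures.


f_alpha = (C_beta - C0) / (C_beta - C_alpha)
f_alpha = (55.9 - 21.6) / (55.9 - 8.9) = 0.729787
m_alpha = f_alpha * m_total = 0.729787 * 2056 = 1500 g


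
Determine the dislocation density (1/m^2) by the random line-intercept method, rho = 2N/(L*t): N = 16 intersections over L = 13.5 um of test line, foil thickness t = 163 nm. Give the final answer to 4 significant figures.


rho = 2N / (L * t)
L = 13.5 um = 1.35e-05 m, t = 163 nm = 1.63e-07 m
rho = 2 * 16 / (1.35e-05 * 1.63e-07)
rho = 1.454e+13 1/m^2


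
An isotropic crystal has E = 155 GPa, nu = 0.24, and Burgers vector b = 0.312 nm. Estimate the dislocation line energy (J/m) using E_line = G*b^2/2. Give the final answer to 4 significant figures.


Step 1: G = E / (2*(1+nu))
G = 155 / (2*(1+0.24)) = 62.5 GPa = 6.25e+10 Pa
Step 2: E_line = G*b^2/2
b = 0.312 nm = 3.12e-10 m
E_line = 0.5 * 6.25e+10 * (3.12e-10)^2 = 3.042e-09 J/m


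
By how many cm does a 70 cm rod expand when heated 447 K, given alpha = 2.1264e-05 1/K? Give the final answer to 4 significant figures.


dL = L0 * alpha * dT
dL = 70 * 2.1264e-05 * 447
dL = 0.6654 cm


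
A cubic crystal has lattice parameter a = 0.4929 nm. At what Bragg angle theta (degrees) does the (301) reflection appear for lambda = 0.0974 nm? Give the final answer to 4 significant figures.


d = a / sqrt(h^2+k^2+l^2)
d = 0.4929 / sqrt(10) = 0.155869 nm
lambda = 2*d*sin(theta)  =>  sin(theta) = lambda / (2*d)
sin(theta) = 0.0974 / (2 * 0.155869) = 0.312443
theta = 18.21 deg


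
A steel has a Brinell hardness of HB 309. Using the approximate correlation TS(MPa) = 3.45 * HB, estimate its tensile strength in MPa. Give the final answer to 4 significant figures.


TS (MPa) = 3.45 * HB
TS = 3.45 * 309
TS = 1066 MPa


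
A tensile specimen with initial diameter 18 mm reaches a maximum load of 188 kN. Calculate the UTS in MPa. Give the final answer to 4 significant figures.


A0 = pi*(d/2)^2 = pi*(18/2)^2 = 254.469 mm^2
UTS = F_max / A0 = 188*1000 / 254.469
UTS = 738.8 MPa


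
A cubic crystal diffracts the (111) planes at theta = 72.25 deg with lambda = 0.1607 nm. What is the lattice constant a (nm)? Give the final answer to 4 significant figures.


d = lambda / (2*sin(theta))
d = 0.1607 / (2*sin(72.25 deg))
d = 0.0843662 nm
a = d * sqrt(h^2+k^2+l^2) = 0.0843662 * sqrt(3)
a = 0.1461 nm


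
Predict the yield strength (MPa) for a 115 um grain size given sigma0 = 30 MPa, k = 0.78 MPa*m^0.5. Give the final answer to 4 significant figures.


sigma_y = sigma0 + k / sqrt(d)
d = 115 um = 1.15e-04 m
sigma_y = 30 + 0.78 / sqrt(1.15e-04)
sigma_y = 102.7 MPa


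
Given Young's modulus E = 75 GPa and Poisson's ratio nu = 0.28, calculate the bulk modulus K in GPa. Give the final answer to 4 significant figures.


K = E / (3*(1-2*nu))
K = 75 / (3*(1-2*0.28))
K = 56.82 GPa


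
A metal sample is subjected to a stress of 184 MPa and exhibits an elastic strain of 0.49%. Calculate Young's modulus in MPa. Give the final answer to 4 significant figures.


E = sigma / epsilon
epsilon = 0.49% = 4.9e-03
E = 184 / 4.9e-03
E = 37550 MPa


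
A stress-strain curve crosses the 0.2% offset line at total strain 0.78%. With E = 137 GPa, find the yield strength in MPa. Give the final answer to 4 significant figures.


Offset strain = 0.002
Elastic strain at yield = total_strain - offset = 7.8e-03 - 0.002 = 5.8e-03
sigma_y = E * elastic_strain = 137000 * 5.8e-03
sigma_y = 794.6 MPa


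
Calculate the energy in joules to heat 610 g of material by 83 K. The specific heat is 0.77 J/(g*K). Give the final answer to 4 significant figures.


Q = m * cp * dT
Q = 610 * 0.77 * 83
Q = 38990 J


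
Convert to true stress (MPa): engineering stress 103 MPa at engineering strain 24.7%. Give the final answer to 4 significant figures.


sigma_true = sigma_eng * (1 + epsilon_eng)
sigma_true = 103 * (1 + 0.247)
sigma_true = 128.4 MPa


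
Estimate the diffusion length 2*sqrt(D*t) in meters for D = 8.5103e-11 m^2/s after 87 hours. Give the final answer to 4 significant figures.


t = 87 hr = 313200 s
Diffusion length = 2*sqrt(D*t)
= 2*sqrt(8.5103e-11 * 313200)
= 0.01033 m


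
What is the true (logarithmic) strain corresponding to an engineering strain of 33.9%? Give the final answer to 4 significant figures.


epsilon_true = ln(1 + epsilon_eng)
epsilon_true = ln(1 + 0.339)
epsilon_true = 0.2919


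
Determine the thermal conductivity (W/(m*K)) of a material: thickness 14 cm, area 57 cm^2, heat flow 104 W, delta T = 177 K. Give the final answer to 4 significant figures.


k = Q*L / (A*dT)
L = 0.14 m, A = 5.7e-03 m^2
k = 104 * 0.14 / (5.7e-03 * 177)
k = 14.43 W/(m*K)


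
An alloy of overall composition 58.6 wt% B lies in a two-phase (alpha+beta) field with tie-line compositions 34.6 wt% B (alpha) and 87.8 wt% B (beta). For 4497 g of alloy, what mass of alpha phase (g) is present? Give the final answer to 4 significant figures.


f_alpha = (C_beta - C0) / (C_beta - C_alpha)
f_alpha = (87.8 - 58.6) / (87.8 - 34.6) = 0.548872
m_alpha = f_alpha * m_total = 0.548872 * 4497 = 2468 g


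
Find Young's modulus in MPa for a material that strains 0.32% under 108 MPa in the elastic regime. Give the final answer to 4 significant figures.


E = sigma / epsilon
epsilon = 0.32% = 3.2e-03
E = 108 / 3.2e-03
E = 33750 MPa


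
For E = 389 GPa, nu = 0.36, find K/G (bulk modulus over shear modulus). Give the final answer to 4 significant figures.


G = E / (2*(1+nu))
G = 389 / (2*(1+0.36)) = 143.015 GPa
K = E / (3*(1-2*nu))
K = 389 / (3*(1-2*0.36)) = 463.095 GPa
K/G = 463.095 / 143.015 = 3.238


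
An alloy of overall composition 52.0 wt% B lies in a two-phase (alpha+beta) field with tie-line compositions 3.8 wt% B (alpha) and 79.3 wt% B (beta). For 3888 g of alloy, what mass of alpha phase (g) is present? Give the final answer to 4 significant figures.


f_alpha = (C_beta - C0) / (C_beta - C_alpha)
f_alpha = (79.3 - 52.0) / (79.3 - 3.8) = 0.361589
m_alpha = f_alpha * m_total = 0.361589 * 3888 = 1406 g


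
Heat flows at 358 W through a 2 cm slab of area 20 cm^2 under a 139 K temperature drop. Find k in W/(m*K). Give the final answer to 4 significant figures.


k = Q*L / (A*dT)
L = 0.02 m, A = 2e-03 m^2
k = 358 * 0.02 / (2e-03 * 139)
k = 25.76 W/(m*K)


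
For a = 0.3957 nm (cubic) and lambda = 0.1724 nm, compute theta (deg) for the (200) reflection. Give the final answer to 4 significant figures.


d = a / sqrt(h^2+k^2+l^2)
d = 0.3957 / sqrt(4) = 0.19785 nm
lambda = 2*d*sin(theta)  =>  sin(theta) = lambda / (2*d)
sin(theta) = 0.1724 / (2 * 0.19785) = 0.435684
theta = 25.83 deg


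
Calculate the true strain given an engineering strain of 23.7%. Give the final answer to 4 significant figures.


epsilon_true = ln(1 + epsilon_eng)
epsilon_true = ln(1 + 0.237)
epsilon_true = 0.2127


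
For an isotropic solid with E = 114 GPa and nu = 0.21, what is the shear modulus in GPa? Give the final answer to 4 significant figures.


G = E / (2*(1+nu))
G = 114 / (2*(1+0.21))
G = 47.11 GPa


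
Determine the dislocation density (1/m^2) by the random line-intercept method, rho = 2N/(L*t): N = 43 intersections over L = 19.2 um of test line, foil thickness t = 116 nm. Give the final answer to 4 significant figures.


rho = 2N / (L * t)
L = 19.2 um = 1.92e-05 m, t = 116 nm = 1.16e-07 m
rho = 2 * 43 / (1.92e-05 * 1.16e-07)
rho = 3.861e+13 1/m^2


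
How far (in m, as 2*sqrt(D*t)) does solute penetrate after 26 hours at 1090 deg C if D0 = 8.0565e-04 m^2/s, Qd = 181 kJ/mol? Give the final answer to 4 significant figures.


Step 1: D = D0 * exp(-Qd/(R*T))
T = 1363.15 K
D = 8.0565e-04 * exp(-181e3 / (8.314 * 1363.15)) = 9.33564e-11 m^2/s
Step 2: L = 2*sqrt(D*t)
t = 26 h = 93600 s
L = 2*sqrt(9.33564e-11 * 93600) = 5.912e-03 m


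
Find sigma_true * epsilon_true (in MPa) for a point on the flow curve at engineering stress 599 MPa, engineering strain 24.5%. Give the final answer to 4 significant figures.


sigma_true = sigma_eng * (1 + epsilon_eng)
sigma_true = 599 * (1 + 0.245) = 745.755 MPa
epsilon_true = ln(1 + epsilon_eng)
epsilon_true = ln(1 + 0.245) = 0.219136
sigma_true * epsilon_true = 745.755 * 0.219136 = 163.4 MPa


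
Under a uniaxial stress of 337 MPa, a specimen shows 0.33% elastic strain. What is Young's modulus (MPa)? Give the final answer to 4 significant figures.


E = sigma / epsilon
epsilon = 0.33% = 3.3e-03
E = 337 / 3.3e-03
E = 102100 MPa


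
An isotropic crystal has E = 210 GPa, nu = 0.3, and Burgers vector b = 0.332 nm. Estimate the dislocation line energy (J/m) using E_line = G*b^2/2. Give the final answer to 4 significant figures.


Step 1: G = E / (2*(1+nu))
G = 210 / (2*(1+0.3)) = 80.7692 GPa = 8.07692e+10 Pa
Step 2: E_line = G*b^2/2
b = 0.332 nm = 3.32e-10 m
E_line = 0.5 * 8.07692e+10 * (3.32e-10)^2 = 4.451e-09 J/m


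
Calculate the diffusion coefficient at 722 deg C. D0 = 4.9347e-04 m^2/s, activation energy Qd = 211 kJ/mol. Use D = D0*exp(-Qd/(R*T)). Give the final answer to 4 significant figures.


D = D0 * exp(-Qd / (R*T))
T = 995.15 K
D = 4.9347e-04 * exp(-211e3 / (8.314 * 995.15))
D = 4.146e-15 m^2/s


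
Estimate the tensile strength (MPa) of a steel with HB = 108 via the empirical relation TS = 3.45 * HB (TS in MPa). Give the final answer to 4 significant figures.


TS (MPa) = 3.45 * HB
TS = 3.45 * 108
TS = 372.6 MPa


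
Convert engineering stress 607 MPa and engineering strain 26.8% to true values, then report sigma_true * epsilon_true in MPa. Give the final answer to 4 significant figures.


sigma_true = sigma_eng * (1 + epsilon_eng)
sigma_true = 607 * (1 + 0.268) = 769.676 MPa
epsilon_true = ln(1 + epsilon_eng)
epsilon_true = ln(1 + 0.268) = 0.237441
sigma_true * epsilon_true = 769.676 * 0.237441 = 182.8 MPa


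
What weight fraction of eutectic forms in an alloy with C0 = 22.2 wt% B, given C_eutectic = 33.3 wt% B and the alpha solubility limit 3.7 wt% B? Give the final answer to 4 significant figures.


f_primary = (C_e - C0) / (C_e - C_alpha_max)
f_primary = (33.3 - 22.2) / (33.3 - 3.7)
f_primary = 0.375
f_eutectic = 1 - 0.375 = 0.625


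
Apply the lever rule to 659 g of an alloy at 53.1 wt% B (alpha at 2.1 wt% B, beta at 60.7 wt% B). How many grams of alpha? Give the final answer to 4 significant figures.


f_alpha = (C_beta - C0) / (C_beta - C_alpha)
f_alpha = (60.7 - 53.1) / (60.7 - 2.1) = 0.129693
m_alpha = f_alpha * m_total = 0.129693 * 659 = 85.47 g


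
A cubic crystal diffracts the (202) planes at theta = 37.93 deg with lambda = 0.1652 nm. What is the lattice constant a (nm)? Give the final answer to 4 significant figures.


d = lambda / (2*sin(theta))
d = 0.1652 / (2*sin(37.93 deg))
d = 0.134375 nm
a = d * sqrt(h^2+k^2+l^2) = 0.134375 * sqrt(8)
a = 0.3801 nm


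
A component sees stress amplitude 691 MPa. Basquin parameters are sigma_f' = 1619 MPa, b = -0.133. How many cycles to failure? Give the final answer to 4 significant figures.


sigma_a = sigma_f' * (2*Nf)^b
2*Nf = (sigma_a / sigma_f')^(1/b)
2*Nf = (691 / 1619)^(1/-0.133)
2*Nf = 602.86
Nf = 301.4 cycles


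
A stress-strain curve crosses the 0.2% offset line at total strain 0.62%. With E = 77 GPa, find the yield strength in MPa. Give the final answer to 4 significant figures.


Offset strain = 0.002
Elastic strain at yield = total_strain - offset = 6.2e-03 - 0.002 = 4.2e-03
sigma_y = E * elastic_strain = 77000 * 4.2e-03
sigma_y = 323.4 MPa


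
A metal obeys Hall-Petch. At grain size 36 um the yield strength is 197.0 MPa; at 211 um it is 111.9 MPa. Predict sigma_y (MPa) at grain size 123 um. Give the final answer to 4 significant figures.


sigma_y = sigma0 + k / sqrt(d)
1/sqrt(d1) = 1/sqrt(3.6e-05) = 166.667;  1/sqrt(d2) = 68.8428
k = (sigma1 - sigma2) / (1/sqrt(d1) - 1/sqrt(d2)) = (197.0 - 111.9) / (166.667 - 68.8428) = 0.869931 MPa*m^0.5
sigma0 = sigma1 - k/sqrt(d1) = 197.0 - 0.869931*166.667 = 52.0115 MPa
sigma_y(d3) = 52.0115 + 0.869931 / sqrt(1.23e-04) = 130.5 MPa


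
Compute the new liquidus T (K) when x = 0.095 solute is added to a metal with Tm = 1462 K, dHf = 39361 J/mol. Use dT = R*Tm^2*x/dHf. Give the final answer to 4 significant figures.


dT = R*Tm^2*x / dHf
dT = 8.314 * 1462^2 * 0.095 / 39361
dT = 42.8906 K
T_new = 1462 - 42.8906 = 1419 K


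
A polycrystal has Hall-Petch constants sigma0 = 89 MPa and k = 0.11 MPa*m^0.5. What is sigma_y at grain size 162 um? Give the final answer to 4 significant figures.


sigma_y = sigma0 + k / sqrt(d)
d = 162 um = 1.62e-04 m
sigma_y = 89 + 0.11 / sqrt(1.62e-04)
sigma_y = 97.64 MPa


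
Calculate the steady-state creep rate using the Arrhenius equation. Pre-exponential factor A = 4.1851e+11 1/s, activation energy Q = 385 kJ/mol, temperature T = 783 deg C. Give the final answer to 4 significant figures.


rate = A * exp(-Q / (R*T))
T = 783 + 273.15 = 1056.15 K
rate = 4.1851e+11 * exp(-385e3 / (8.314 * 1056.15))
rate = 3.801e-08 1/s


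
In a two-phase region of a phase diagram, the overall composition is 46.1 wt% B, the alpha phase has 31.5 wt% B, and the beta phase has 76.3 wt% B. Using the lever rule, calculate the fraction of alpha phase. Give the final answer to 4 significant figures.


f_alpha = (C_beta - C0) / (C_beta - C_alpha)
f_alpha = (76.3 - 46.1) / (76.3 - 31.5)
f_alpha = 0.6741


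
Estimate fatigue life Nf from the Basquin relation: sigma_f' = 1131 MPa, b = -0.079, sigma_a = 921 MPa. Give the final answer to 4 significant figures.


sigma_a = sigma_f' * (2*Nf)^b
2*Nf = (sigma_a / sigma_f')^(1/b)
2*Nf = (921 / 1131)^(1/-0.079)
2*Nf = 13.4633
Nf = 6.732 cycles


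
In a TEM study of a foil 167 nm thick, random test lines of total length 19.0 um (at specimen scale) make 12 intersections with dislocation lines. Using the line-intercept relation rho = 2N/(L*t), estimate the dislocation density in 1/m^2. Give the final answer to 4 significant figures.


rho = 2N / (L * t)
L = 19.0 um = 1.9e-05 m, t = 167 nm = 1.67e-07 m
rho = 2 * 12 / (1.9e-05 * 1.67e-07)
rho = 7.564e+12 1/m^2


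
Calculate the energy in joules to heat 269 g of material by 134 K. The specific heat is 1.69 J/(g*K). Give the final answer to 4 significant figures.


Q = m * cp * dT
Q = 269 * 1.69 * 134
Q = 60920 J


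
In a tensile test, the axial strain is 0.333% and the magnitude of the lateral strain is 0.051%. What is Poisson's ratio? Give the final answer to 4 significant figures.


nu = -epsilon_lat / epsilon_axial
Lateral strain is contraction (negative), so using magnitudes:
nu = 0.051 / 0.333
nu = 0.1532


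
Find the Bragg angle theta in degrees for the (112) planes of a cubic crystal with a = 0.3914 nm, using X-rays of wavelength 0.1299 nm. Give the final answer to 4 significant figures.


d = a / sqrt(h^2+k^2+l^2)
d = 0.3914 / sqrt(6) = 0.159788 nm
lambda = 2*d*sin(theta)  =>  sin(theta) = lambda / (2*d)
sin(theta) = 0.1299 / (2 * 0.159788) = 0.406475
theta = 23.98 deg


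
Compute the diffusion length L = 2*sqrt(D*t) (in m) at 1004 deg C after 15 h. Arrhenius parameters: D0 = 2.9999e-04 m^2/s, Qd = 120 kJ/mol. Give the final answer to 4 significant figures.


Step 1: D = D0 * exp(-Qd/(R*T))
T = 1277.15 K
D = 2.9999e-04 * exp(-120e3 / (8.314 * 1277.15)) = 3.70684e-09 m^2/s
Step 2: L = 2*sqrt(D*t)
t = 15 h = 54000 s
L = 2*sqrt(3.70684e-09 * 54000) = 0.0283 m


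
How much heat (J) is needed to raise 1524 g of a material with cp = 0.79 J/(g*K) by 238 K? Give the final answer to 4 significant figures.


Q = m * cp * dT
Q = 1524 * 0.79 * 238
Q = 286500 J


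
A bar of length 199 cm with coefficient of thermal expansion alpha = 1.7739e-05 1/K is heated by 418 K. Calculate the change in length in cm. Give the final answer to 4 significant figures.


dL = L0 * alpha * dT
dL = 199 * 1.7739e-05 * 418
dL = 1.476 cm


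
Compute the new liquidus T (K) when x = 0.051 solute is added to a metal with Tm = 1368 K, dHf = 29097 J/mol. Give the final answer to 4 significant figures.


dT = R*Tm^2*x / dHf
dT = 8.314 * 1368^2 * 0.051 / 29097
dT = 27.2712 K
T_new = 1368 - 27.2712 = 1341 K


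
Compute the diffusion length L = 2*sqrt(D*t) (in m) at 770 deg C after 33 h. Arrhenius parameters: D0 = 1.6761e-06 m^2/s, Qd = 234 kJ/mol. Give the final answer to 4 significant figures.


Step 1: D = D0 * exp(-Qd/(R*T))
T = 1043.15 K
D = 1.6761e-06 * exp(-234e3 / (8.314 * 1043.15)) = 3.2105e-18 m^2/s
Step 2: L = 2*sqrt(D*t)
t = 33 h = 118800 s
L = 2*sqrt(3.2105e-18 * 118800) = 1.235e-06 m


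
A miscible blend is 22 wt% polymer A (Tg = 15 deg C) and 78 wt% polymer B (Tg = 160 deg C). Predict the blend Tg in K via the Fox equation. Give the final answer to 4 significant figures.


1/Tg = w1/Tg1 + w2/Tg2 (in Kelvin)
Tg1 = 288.15 K, Tg2 = 433.15 K
1/Tg = 0.22/288.15 + 0.78/433.15
Tg = 390 K


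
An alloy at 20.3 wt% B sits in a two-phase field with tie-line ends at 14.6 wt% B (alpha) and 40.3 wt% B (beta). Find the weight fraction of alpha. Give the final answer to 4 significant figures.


f_alpha = (C_beta - C0) / (C_beta - C_alpha)
f_alpha = (40.3 - 20.3) / (40.3 - 14.6)
f_alpha = 0.7782


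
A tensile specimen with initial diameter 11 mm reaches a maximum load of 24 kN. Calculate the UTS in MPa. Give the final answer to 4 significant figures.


A0 = pi*(d/2)^2 = pi*(11/2)^2 = 95.0332 mm^2
UTS = F_max / A0 = 24*1000 / 95.0332
UTS = 252.5 MPa


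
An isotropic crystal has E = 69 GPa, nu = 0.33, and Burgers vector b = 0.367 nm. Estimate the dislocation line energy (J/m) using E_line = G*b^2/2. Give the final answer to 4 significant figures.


Step 1: G = E / (2*(1+nu))
G = 69 / (2*(1+0.33)) = 25.9398 GPa = 2.59398e+10 Pa
Step 2: E_line = G*b^2/2
b = 0.367 nm = 3.67e-10 m
E_line = 0.5 * 2.59398e+10 * (3.67e-10)^2 = 1.747e-09 J/m


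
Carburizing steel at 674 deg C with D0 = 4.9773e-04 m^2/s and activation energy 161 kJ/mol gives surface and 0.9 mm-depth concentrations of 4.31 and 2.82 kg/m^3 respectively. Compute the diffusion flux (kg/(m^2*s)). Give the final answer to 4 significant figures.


Step 1: D = D0 * exp(-Qd/(R*T))
T = 674 + 273.15 = 947.15 K
D = 4.9773e-04 * exp(-161e3 / (8.314 * 947.15)) = 6.57112e-13 m^2/s
Step 2: J = D * (C1 - C2) / dx
J = 6.57112e-13 * (4.31 - 2.82) / 9e-04
J = 1.088e-09 kg/(m^2*s)


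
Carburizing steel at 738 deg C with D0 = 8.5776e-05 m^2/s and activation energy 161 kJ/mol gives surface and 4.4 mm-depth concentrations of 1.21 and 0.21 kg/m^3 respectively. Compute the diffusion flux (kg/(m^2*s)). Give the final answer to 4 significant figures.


Step 1: D = D0 * exp(-Qd/(R*T))
T = 738 + 273.15 = 1011.15 K
D = 8.5776e-05 * exp(-161e3 / (8.314 * 1011.15)) = 4.1307e-13 m^2/s
Step 2: J = D * (C1 - C2) / dx
J = 4.1307e-13 * (1.21 - 0.21) / 4.4e-03
J = 9.388e-11 kg/(m^2*s)


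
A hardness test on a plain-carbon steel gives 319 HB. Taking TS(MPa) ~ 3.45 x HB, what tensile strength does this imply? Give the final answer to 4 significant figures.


TS (MPa) = 3.45 * HB
TS = 3.45 * 319
TS = 1101 MPa


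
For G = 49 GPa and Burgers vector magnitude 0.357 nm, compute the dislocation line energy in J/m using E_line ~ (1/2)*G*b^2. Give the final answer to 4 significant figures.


E = G*b^2/2
b = 0.357 nm = 3.57e-10 m
G = 49 GPa = 4.9e+10 Pa
E = 0.5 * 4.9e+10 * (3.57e-10)^2
E = 3.123e-09 J/m


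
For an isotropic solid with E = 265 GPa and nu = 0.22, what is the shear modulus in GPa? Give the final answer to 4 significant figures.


G = E / (2*(1+nu))
G = 265 / (2*(1+0.22))
G = 108.6 GPa


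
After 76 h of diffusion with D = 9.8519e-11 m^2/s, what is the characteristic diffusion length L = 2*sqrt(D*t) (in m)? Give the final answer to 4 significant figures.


t = 76 hr = 273600 s
Diffusion length = 2*sqrt(D*t)
= 2*sqrt(9.8519e-11 * 273600)
= 0.01038 m


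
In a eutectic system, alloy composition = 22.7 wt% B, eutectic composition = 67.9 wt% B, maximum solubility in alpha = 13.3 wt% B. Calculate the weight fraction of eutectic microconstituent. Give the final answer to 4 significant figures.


f_primary = (C_e - C0) / (C_e - C_alpha_max)
f_primary = (67.9 - 22.7) / (67.9 - 13.3)
f_primary = 0.827839
f_eutectic = 1 - 0.827839 = 0.1722
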